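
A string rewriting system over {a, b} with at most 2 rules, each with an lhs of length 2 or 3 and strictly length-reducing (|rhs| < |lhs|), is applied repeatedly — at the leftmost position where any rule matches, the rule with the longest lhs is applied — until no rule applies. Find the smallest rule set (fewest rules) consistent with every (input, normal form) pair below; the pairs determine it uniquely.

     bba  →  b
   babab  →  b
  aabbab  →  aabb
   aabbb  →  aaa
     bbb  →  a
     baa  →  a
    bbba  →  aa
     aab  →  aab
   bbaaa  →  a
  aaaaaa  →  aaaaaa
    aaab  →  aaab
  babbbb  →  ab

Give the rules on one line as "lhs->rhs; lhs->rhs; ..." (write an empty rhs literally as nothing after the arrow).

ba->; bbb->a

  | bba => b
  | babab => bab => b
  | aabbab => aabb
  | aabbb => aaa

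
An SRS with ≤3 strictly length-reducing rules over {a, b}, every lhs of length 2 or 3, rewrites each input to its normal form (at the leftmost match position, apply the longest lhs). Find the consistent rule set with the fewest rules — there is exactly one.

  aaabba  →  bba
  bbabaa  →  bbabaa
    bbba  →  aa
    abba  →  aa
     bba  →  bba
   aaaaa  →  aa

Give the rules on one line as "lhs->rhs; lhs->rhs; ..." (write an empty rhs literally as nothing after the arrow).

aaa->; abb->a; bbb->a

  | aaabba => bba
  | bbabaa
  | bbba => aa
  | abba => aa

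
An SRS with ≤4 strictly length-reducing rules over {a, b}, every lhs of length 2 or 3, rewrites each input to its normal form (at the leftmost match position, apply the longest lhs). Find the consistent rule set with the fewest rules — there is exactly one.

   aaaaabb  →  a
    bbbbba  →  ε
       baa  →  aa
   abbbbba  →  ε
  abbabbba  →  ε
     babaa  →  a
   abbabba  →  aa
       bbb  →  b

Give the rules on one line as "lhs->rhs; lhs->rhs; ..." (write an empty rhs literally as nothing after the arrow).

ab->b; aba->; ba->a; bb->a

  | aaaaabb => aaaabb => aaabb => aabb => abb => bb => a
  | bbbbba => abbba => bbba => aba => ε
  | baa => aa
  | abbbbba => bbbbba => abbba => bbba => aba => ε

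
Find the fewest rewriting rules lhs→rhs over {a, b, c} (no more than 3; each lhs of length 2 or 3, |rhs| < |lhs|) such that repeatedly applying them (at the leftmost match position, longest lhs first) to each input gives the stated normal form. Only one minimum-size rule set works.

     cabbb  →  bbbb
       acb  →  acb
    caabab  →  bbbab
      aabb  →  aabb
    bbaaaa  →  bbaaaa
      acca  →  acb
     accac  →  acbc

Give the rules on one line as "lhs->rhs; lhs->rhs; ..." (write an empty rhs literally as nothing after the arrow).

  | cabbb => bbbb
  | acb
  | caabab => bbbab
  | aabb

ca->b; caa->bb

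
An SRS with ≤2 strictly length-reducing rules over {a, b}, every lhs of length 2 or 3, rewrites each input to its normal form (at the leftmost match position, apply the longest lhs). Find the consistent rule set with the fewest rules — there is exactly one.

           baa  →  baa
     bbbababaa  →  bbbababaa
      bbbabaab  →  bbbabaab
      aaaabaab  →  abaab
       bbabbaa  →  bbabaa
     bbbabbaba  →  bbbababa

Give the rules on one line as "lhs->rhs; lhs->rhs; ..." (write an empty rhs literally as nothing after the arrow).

  | baa
  | bbbababaa
  | bbbabaab
  | aaaabaab => abaab

aaa->; abb->ab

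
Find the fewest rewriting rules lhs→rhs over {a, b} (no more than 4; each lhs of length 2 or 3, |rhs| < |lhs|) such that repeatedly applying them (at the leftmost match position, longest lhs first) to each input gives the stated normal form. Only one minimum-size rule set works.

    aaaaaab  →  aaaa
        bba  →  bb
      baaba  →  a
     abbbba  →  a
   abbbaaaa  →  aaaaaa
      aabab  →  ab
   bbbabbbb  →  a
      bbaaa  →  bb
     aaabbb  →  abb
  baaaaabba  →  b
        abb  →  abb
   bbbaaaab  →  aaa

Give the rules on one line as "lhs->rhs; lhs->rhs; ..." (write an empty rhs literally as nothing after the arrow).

  | aaaaaab => aaaa
  | bba => bb
  | baaba => baba => a
  | abbbba => aaba => a

aab->; ba->b; bab->; bbb->a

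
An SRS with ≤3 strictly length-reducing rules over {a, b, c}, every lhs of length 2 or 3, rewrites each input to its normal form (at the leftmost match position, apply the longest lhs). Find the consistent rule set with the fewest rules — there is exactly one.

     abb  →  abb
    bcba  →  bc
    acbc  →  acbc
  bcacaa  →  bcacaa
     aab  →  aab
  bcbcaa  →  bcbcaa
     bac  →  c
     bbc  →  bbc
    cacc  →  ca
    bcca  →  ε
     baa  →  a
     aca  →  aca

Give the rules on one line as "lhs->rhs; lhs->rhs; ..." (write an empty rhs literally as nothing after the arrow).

ba->; cc->

  | abb
  | bcba => bc
  | acbc
  | bcacaa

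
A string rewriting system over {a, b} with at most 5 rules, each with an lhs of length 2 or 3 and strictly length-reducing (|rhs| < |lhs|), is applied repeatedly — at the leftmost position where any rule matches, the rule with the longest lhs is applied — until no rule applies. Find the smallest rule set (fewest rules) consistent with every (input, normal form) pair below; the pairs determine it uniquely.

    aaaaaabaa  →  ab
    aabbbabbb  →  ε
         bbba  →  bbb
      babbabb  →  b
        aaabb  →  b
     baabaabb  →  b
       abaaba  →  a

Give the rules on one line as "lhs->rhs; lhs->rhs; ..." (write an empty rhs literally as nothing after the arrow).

aa->a; abb->ba; ba->b; bab->

  | aaaaaabaa => aaaaabaa => aaaabaa => aaabaa => aabaa => abaa => aba => ab
  | aabbbabbb => abbbabbb => bababbb => abbb => bab => ε
  | bbba => bbb
  | babbabb => babb => b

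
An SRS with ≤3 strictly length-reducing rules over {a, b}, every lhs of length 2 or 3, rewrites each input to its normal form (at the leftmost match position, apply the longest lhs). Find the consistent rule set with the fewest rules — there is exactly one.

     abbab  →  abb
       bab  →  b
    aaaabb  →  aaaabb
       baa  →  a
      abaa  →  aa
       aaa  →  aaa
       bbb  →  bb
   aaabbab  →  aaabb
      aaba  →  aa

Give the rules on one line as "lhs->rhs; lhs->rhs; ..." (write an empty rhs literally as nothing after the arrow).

  | abbab => abb
  | bab => b
  | aaaabb
  | baa => a

ba->; bbb->bb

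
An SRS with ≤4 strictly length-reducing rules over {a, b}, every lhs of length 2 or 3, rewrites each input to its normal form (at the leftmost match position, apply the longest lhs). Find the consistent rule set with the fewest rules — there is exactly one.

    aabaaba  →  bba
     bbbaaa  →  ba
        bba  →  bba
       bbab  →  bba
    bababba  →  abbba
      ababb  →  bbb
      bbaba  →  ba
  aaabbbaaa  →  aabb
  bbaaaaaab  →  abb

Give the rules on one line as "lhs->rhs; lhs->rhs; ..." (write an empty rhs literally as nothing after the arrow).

  | aabaaba => ababa => bba
  | bbbaaa => bbaba => bbaa => bab => ba
  | bba
  | bbab => bba

aba->b; baa->ab; bab->ba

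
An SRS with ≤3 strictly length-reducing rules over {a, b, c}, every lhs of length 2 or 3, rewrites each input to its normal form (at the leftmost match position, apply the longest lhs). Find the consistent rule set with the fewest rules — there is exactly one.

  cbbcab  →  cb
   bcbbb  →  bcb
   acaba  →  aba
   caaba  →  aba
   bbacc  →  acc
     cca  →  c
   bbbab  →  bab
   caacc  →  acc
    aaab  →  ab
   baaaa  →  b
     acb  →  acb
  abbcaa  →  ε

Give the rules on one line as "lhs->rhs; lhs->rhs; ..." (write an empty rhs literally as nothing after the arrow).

  | cbbcab => ccab => cb
  | bcbbb => bcb
  | acaba => aba
  | caaba => aba

aa->; bb->; ca->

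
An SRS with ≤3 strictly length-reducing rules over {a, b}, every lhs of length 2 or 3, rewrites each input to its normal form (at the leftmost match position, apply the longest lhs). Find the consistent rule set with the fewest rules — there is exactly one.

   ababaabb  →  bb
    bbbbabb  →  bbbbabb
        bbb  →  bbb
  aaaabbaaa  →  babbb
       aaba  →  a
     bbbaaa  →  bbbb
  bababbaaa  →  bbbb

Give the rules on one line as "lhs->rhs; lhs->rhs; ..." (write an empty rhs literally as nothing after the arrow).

  | ababaabb => baabb => bb
  | bbbbabb
  | bbb
  | aaaabbaaa => babbaaa => babbb

aaa->b; aab->; aba->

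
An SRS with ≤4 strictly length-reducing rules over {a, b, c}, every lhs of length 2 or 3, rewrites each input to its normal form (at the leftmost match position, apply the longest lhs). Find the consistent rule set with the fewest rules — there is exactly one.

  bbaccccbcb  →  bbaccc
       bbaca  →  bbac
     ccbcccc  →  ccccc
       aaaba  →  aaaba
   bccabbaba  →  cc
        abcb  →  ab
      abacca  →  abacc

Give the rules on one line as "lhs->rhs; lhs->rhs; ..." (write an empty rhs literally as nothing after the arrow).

bab->cc; ca->c; cb->

  | bbaccccbcb => bbaccccb => bbaccc
  | bbaca => bbac
  | ccbcccc => ccccc
  | aaaba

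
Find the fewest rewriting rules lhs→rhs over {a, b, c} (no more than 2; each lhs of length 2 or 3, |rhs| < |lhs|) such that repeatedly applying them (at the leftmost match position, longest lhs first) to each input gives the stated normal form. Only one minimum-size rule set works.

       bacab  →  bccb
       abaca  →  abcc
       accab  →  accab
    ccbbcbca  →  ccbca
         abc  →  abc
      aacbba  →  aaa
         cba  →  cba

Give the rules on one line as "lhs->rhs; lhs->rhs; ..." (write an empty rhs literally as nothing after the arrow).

  | bacab => bccb
  | abaca => abcc
  | accab
  | ccbbcbca => ccbca

aca->cc; cbb->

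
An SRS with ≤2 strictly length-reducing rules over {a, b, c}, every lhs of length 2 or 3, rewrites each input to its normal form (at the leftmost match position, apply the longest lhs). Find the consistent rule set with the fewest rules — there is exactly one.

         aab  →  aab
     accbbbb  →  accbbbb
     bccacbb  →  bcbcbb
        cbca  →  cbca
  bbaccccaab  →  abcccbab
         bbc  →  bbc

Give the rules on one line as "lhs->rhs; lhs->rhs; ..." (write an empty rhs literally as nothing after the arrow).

  | aab
  | accbbbb
  | bccacbb => bcbcbb
  | cbca

bba->ab; cca->cb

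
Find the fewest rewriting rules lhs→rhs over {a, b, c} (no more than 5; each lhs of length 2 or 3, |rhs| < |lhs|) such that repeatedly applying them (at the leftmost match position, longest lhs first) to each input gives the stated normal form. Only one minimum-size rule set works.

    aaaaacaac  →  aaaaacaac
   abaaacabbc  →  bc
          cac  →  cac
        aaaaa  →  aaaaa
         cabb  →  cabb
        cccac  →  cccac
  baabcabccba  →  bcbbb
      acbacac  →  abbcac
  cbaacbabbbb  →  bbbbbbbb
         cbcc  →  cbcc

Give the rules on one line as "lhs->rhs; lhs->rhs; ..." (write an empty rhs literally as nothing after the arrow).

  | aaaaacaac
  | abaaacabbc => abaacabbc => abacabbc => abcabbc => babbc => babc => bac => bc
  | cac
  | aaaaa

abc->b; ba->b; bab->ba; cba->bb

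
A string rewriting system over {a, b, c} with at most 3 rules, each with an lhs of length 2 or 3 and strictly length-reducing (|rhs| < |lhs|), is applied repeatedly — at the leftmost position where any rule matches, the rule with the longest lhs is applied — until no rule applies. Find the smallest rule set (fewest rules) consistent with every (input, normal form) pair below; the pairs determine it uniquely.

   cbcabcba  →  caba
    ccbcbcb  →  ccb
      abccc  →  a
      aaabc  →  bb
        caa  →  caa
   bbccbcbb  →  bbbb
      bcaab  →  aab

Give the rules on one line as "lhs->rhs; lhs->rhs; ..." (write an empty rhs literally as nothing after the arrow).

  | cbcabcba => cabcba => caba
  | ccbcbcb => ccbcb => ccb
  | abccc => abc => a
  | aaabc => bbbc => bb

aaa->bb; bc->; bcc->b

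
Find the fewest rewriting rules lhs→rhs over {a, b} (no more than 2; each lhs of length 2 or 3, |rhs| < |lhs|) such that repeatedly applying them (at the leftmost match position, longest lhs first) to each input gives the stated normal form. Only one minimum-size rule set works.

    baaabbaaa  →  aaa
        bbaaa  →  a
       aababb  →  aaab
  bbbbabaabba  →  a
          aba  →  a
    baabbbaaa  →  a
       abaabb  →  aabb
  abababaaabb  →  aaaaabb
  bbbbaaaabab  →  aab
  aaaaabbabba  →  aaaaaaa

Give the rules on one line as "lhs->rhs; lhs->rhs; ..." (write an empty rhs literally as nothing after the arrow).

  | baaabbaaa => aabbaaa => aabaa => aaa
  | bbaaa => baa => a
  | aababb => aaab
  | bbbbabaabba => bbbaaabba => bbaabba => babba => aba => a

ba->; bab->a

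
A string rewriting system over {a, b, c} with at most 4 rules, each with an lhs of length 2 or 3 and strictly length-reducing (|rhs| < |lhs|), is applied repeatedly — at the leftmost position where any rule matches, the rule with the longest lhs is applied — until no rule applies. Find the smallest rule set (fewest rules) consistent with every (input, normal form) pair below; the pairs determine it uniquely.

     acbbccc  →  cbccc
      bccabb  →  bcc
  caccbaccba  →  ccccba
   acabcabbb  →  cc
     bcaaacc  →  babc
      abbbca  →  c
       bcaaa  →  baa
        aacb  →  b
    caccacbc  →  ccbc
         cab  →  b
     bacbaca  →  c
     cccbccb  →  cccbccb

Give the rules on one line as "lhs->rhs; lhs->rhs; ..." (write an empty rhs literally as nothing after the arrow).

ac->b; bb->c; ca->

  | acbbccc => bbbccc => cbccc
  | bccabb => bcbb => bcc
  | caccbaccba => ccbaccba => ccbbcba => ccccba
  | acabcabbb => babcabbb => babbbb => bacbb => bbbb => cbb => cc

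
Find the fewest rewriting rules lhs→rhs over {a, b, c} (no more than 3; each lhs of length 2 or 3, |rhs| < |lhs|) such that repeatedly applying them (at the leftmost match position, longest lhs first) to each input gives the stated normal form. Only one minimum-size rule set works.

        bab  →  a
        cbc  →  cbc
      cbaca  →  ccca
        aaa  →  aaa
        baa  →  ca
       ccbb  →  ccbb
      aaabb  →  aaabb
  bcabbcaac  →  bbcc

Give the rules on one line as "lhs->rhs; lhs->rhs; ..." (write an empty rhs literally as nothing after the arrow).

  | bab => a
  | cbc
  | cbaca => ccca
  | aaa

ba->c; bab->a; bca->b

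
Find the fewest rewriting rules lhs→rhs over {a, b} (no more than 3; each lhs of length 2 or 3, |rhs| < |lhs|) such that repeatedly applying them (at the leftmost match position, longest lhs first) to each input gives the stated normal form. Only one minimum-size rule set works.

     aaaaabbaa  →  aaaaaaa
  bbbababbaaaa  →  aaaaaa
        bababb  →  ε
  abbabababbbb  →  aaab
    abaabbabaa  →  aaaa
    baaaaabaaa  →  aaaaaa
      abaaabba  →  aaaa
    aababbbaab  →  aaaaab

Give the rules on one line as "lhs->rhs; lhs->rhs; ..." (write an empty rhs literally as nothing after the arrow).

  | aaaaabbaa => aaaaaaa
  | bbbababbaaaa => aababbaaaa => aabbaaaa => aaaaaa
  | bababb => babb => bb => ε
  | abbabababbbb => aabababbbb => aababbbb => aabbbb => aaab

ba->; bb->; bbb->a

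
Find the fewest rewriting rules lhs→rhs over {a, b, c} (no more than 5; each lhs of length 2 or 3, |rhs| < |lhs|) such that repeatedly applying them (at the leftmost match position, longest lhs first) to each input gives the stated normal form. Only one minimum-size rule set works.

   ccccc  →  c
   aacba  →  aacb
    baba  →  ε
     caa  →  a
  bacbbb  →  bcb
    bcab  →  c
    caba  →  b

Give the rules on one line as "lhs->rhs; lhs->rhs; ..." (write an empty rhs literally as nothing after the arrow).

ba->b; bb->c; ca->; cc->c

  | ccccc => cccc => ccc => cc => c
  | aacba => aacb
  | baba => bba => ca => ε
  | caa => a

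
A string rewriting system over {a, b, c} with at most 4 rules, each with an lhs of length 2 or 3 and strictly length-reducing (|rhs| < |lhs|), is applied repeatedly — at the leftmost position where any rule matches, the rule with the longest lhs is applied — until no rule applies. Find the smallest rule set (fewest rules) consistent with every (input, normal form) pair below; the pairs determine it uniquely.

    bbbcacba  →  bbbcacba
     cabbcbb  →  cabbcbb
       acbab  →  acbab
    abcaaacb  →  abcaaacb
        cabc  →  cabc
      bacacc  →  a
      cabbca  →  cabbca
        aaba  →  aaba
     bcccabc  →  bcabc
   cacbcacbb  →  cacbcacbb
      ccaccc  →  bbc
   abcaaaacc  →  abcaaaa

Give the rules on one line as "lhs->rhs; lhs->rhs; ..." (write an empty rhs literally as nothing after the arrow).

  | bbbcacba
  | cabbcbb
  | acbab
  | abcaaacb

bac->; cc->; cca->bb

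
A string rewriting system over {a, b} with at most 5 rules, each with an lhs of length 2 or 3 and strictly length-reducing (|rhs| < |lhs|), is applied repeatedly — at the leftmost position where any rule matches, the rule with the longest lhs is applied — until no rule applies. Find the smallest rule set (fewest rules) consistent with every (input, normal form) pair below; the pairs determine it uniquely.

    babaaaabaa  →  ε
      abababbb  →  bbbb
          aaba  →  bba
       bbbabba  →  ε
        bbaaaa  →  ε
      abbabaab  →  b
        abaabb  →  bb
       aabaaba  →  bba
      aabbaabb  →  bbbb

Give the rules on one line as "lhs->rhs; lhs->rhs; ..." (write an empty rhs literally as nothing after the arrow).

  | babaaaabaa => aaaaabaa => baaabaa => abaa => baa => ε
  | abababbb => bababbb => aabbb => bbbb
  | aaba => bba
  | bbbabba => bbaba => baa => ε

aa->b; ab->b; baa->; bab->a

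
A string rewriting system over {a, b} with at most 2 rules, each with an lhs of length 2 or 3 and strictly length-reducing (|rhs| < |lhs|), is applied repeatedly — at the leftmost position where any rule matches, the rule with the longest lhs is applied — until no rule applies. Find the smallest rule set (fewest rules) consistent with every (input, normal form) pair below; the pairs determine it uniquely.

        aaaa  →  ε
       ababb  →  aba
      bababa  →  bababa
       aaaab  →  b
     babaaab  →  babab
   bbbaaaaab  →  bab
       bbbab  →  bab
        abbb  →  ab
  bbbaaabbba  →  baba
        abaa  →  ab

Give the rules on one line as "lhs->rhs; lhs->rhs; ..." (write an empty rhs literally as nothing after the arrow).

  | aaaa => aa => ε
  | ababb => aba
  | bababa
  | aaaab => aab => b

aa->; bb->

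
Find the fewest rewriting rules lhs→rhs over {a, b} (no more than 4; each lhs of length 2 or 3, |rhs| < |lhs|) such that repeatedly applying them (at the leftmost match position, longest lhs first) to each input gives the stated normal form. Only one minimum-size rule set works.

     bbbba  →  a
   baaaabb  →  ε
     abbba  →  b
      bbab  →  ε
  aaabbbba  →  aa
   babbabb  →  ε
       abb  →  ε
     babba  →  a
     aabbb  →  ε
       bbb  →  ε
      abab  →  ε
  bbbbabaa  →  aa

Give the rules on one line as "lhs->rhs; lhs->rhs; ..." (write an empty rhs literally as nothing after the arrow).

  | bbbba => abba => a
  | baaaabb => baaabb => baabb => babb => bbb => ab => ε
  | abbba => ba => b
  | bbab => bbb => ab => ε

ab->; abb->; ba->b; bbb->ab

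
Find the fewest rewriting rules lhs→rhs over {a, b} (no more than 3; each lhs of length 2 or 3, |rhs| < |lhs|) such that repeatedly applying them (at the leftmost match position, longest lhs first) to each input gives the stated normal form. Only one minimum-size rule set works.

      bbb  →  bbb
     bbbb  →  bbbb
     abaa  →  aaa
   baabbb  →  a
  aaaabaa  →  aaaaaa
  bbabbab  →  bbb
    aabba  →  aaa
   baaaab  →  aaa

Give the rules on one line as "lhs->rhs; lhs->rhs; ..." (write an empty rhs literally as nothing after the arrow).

  | bbb
  | bbbb
  | abaa => aaa
  | baabbb => abbb => abb => ab => a

ab->a; ba->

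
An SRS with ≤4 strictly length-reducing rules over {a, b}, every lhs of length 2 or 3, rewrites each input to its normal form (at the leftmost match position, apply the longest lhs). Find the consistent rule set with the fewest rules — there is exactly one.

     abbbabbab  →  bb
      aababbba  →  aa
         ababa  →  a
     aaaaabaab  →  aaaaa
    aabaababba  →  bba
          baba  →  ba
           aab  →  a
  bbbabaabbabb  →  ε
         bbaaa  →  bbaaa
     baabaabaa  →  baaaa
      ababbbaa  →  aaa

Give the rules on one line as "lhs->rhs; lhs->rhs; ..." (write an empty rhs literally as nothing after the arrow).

  | abbbabbab => bbbabbab => aabbab => abbab => bbab => bb
  | aababbba => aabbba => abbba => bbba => aa
  | ababa => aba => a
  | aaaaabaab => aaaaaab => aaaaa

ab->; abb->bb; bbb->a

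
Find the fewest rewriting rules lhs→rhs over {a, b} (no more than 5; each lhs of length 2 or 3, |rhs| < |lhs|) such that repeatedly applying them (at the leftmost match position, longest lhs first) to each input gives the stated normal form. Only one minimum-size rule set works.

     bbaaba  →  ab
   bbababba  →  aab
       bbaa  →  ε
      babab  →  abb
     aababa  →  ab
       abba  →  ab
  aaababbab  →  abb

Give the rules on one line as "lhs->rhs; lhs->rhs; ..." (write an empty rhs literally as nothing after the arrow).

  | bbaaba => baba => aaa => ab
  | bbababba => baaabba => aabba => aab
  | bbaa => ba => ε
  | babab => aaab => abb

aaa->ab; aba->b; ba->; bab->aa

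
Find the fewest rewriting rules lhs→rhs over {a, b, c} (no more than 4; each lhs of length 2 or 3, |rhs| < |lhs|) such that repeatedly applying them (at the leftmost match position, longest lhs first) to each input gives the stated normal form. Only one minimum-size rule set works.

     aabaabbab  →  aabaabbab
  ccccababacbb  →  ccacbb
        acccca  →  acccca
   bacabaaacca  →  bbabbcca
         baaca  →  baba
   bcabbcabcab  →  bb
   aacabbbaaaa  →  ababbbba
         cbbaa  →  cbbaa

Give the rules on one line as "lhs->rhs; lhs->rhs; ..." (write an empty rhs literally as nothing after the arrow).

aaa->b; aca->ba; cab->

  | aabaabbab
  | ccccababacbb => cccabacbb => ccacbb
  | acccca
  | bacabaaacca => bbabaaacca => bbabbcca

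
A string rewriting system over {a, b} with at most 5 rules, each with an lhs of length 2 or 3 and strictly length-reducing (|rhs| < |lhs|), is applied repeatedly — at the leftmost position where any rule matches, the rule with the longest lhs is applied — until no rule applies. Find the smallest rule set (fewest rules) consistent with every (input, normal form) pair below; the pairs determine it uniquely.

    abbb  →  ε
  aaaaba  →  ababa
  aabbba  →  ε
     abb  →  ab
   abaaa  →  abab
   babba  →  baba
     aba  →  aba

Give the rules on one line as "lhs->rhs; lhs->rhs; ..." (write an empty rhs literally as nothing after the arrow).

  | abbb => aa => ε
  | aaaaba => ababa
  | aabbba => bbba => aa => ε
  | abb => ab

aa->; aaa->ab; bb->b; bbb->a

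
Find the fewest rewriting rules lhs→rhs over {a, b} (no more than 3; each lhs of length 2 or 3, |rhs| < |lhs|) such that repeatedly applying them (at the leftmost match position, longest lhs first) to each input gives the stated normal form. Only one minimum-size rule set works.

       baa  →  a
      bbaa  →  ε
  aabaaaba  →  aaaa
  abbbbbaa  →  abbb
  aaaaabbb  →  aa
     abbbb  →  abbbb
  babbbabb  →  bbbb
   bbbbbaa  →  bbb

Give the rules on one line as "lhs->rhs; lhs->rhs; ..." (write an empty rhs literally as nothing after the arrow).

  | baa => a
  | bbaa => ba => ε
  | aabaaaba => aaaaba => aaaa
  | abbbbbaa => abbbba => abbb

aab->a; ba->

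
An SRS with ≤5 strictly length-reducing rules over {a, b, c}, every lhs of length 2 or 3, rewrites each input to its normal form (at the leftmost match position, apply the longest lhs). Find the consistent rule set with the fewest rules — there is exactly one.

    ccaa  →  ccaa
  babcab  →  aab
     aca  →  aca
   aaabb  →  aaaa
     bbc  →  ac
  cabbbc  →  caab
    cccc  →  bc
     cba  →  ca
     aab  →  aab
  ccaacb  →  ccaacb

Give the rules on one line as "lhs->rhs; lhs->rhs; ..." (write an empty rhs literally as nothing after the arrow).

abc->ab; ba->a; bb->a; ccc->b

  | ccaa
  | babcab => abcab => abab => aab
  | aca
  | aaabb => aaaa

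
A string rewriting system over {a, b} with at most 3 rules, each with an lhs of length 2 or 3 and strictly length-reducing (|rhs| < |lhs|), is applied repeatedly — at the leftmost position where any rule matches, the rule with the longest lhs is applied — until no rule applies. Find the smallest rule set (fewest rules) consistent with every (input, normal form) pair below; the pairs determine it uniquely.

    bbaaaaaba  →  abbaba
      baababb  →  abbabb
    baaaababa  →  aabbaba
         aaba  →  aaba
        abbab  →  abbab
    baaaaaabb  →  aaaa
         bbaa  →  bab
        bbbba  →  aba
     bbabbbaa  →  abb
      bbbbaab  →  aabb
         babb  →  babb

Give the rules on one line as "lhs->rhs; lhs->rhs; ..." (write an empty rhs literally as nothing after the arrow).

  | bbaaaaaba => babaaaba => baababa => abbaba
  | baababb => abbabb
  | baaaababa => abaababa => aabbaba
  | aaba

baa->ab; bbb->a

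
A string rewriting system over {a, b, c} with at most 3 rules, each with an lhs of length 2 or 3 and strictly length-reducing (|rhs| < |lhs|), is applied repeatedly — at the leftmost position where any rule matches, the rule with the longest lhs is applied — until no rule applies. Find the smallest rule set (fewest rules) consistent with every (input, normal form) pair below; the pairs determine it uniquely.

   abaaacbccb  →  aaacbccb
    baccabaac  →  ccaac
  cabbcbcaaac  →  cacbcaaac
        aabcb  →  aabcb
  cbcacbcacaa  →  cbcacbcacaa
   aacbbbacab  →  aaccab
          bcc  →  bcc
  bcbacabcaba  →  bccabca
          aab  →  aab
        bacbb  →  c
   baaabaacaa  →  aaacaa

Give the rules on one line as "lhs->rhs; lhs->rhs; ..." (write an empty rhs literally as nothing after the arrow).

ba->; bb->

  | abaaacbccb => aaacbccb
  | baccabaac => ccabaac => ccaac
  | cabbcbcaaac => cacbcaaac
  | aabcb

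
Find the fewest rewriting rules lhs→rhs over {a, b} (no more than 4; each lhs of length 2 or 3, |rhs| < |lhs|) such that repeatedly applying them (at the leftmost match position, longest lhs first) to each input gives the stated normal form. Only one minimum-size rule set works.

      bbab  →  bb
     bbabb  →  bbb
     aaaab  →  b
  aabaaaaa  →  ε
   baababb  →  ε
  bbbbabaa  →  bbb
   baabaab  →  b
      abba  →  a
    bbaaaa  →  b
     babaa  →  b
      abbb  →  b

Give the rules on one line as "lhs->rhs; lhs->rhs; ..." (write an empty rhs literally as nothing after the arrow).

  | bbab => bb
  | bbabb => bbb
  | aaaab => aaab => aab => ab => b
  | aabaaaaa => abaaaaa => baaaaa => abaaa => baaa => aba => ba => ε

ab->b; abb->; ba->; baa->ab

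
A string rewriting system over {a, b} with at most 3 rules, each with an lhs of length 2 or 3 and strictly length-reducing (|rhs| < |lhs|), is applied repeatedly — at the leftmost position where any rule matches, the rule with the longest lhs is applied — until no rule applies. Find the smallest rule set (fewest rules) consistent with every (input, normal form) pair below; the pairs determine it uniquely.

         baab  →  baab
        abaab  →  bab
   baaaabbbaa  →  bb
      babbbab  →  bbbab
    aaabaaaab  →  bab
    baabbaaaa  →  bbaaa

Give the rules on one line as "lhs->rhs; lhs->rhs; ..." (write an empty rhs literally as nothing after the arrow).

aba->b; abb->b

  | baab
  | abaab => bab
  | baaaabbbaa => baaabbaa => baabaa => baba => bb
  | babbbab => bbbab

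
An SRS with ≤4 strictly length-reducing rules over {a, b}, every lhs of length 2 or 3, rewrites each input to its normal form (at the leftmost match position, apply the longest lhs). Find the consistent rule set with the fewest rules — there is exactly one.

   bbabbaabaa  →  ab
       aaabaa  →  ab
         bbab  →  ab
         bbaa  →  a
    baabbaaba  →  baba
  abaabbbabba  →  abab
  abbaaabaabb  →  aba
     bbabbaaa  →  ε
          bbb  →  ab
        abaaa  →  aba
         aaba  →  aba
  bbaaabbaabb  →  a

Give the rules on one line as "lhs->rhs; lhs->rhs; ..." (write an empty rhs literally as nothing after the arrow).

  | bbabbaabaa => aabbaabaa => abbaabaa => aaabaa => abaa => ab
  | aaabaa => abaa => ab
  | bbab => aab => ab
  | bbaa => aaa => a

aa->; aab->ab; abb->a; bb->a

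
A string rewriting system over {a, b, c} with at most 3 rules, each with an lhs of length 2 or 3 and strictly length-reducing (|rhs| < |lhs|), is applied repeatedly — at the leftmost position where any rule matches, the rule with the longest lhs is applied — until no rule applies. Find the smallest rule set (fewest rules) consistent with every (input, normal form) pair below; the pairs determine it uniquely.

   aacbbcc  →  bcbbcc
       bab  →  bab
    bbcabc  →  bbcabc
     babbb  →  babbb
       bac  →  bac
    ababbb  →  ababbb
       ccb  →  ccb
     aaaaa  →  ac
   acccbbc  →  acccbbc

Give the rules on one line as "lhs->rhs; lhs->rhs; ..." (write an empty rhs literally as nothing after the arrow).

  | aacbbcc => bcbbcc
  | bab
  | bbcabc
  | babbb

aa->b; bba->ac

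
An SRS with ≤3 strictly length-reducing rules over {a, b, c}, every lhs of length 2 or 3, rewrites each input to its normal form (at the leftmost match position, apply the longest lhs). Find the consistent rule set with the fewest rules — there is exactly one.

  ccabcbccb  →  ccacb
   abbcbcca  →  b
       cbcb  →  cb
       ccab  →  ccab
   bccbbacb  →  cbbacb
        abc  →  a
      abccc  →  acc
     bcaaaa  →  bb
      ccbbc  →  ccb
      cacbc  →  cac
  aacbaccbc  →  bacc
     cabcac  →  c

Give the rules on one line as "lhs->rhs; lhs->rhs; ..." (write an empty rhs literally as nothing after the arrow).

aa->b; bc->

  | ccabcbccb => ccabccb => ccacb
  | abbcbcca => abbcca => abca => aa => b
  | cbcb => cb
  | ccab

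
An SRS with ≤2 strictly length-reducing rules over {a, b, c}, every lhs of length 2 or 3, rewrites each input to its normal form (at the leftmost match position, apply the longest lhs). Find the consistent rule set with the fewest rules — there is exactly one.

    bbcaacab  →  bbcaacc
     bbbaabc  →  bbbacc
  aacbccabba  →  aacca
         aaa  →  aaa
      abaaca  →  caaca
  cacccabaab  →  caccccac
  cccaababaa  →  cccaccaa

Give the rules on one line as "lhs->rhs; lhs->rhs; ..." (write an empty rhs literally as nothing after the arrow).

ab->c; cb->

  | bbcaacab => bbcaacc
  | bbbaabc => bbbacc
  | aacbccabba => aaccabba => aacccba => aacca
  | aaa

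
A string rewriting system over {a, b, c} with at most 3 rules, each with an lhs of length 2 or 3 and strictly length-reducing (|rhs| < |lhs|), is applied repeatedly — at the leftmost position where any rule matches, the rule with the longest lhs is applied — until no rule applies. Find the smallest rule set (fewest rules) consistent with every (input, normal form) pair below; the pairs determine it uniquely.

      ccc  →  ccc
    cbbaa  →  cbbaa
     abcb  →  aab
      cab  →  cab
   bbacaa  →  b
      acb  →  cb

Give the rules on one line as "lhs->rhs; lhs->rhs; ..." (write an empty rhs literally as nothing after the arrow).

aaa->; ac->c; bc->a

  | ccc
  | cbbaa
  | abcb => aab
  | cab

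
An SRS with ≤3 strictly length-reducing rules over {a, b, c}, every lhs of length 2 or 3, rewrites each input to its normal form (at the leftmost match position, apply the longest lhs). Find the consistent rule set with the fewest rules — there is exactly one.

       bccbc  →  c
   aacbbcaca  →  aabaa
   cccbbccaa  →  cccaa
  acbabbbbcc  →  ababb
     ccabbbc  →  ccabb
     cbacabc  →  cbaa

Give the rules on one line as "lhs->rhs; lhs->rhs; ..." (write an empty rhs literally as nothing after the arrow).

ac->a; bc->

  | bccbc => cbc => c
  | aacbbcaca => aabbcaca => aabaca => aabaa
  | cccbbccaa => cccbcaa => cccaa
  | acbabbbbcc => ababbbbcc => ababbbc => ababb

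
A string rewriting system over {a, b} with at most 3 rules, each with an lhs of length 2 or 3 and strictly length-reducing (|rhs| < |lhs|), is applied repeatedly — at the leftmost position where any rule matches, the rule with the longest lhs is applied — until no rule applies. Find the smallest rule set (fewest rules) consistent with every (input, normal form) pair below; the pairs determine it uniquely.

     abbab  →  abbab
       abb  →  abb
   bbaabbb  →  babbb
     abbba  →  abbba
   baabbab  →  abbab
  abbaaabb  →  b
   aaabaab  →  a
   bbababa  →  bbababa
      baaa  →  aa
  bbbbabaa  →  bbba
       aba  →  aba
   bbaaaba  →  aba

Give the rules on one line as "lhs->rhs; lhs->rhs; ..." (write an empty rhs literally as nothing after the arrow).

  | abbab
  | abb
  | bbaabbb => babbb
  | abbba

aab->; baa->a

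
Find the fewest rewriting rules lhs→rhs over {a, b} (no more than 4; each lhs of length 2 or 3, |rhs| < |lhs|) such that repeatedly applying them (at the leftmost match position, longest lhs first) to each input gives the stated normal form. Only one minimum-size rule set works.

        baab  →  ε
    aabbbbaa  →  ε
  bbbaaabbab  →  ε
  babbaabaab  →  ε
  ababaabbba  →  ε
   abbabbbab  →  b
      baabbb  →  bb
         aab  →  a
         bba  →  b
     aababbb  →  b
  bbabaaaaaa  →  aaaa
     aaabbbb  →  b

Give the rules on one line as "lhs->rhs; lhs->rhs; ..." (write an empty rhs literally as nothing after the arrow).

  | baab => ab => ε
  | aabbbbaa => abbbaa => bbaa => ba => ε
  | bbbaaabbab => baaabbab => aabbab => abab => ab => ε
  | babbaabaab => bbaabaab => babaab => baab => ab => ε

ab->; ba->; bbb->b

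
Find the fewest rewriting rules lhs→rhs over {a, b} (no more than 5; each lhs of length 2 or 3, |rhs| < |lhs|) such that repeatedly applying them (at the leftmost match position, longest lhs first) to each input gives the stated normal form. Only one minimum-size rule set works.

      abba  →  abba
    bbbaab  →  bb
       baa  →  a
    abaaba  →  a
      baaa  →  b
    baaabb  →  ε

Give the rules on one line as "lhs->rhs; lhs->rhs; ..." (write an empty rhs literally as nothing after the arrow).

  | abba
  | bbbaab => aab => bb
  | baa => a
  | abaaba => aaaba => baba => baa => a

aa->b; aba->aa; baa->a; bbb->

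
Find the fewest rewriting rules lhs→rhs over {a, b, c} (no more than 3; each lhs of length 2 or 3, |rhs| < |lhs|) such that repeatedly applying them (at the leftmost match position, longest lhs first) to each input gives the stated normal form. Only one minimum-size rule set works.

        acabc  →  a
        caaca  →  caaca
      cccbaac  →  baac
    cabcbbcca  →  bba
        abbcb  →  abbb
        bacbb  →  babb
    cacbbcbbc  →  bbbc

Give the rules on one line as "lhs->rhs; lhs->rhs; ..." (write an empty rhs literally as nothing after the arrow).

cab->c; cb->b; cc->

  | acabc => acc => a
  | caaca
  | cccbaac => cbaac => baac
  | cabcbbcca => ccbbcca => bbcca => bba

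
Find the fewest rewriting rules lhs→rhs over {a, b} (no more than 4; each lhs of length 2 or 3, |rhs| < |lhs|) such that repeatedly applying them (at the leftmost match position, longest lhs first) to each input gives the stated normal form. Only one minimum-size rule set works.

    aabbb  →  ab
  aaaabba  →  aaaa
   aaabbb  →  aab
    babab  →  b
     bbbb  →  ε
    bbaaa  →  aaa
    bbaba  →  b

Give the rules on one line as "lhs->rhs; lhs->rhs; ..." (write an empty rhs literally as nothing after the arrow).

  | aabbb => ab
  | aaaabba => aaaa
  | aaabbb => aab
  | babab => bbb => b

aba->b; abb->; bb->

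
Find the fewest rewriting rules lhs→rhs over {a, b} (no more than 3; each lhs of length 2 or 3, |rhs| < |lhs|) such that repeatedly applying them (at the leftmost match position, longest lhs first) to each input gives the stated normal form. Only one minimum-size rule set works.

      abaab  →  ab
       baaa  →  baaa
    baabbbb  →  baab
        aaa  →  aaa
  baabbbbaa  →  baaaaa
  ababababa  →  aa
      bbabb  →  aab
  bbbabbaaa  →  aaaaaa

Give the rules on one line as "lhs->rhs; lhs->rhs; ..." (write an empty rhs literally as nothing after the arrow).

  | abaab => ab
  | baaa
  | baabbbb => baabbb => baabb => baab
  | aaa

aba->; bb->b; bba->aa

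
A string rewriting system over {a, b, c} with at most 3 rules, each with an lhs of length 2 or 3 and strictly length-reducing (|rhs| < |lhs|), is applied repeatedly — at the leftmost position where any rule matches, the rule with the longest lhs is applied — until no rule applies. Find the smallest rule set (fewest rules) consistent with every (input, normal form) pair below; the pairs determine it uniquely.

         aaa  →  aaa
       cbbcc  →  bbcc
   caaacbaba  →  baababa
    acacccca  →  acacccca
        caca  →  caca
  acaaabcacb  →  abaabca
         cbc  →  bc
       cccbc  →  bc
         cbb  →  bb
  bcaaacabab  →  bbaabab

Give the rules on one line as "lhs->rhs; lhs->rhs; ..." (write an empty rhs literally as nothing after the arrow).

caa->ba; cab->ca; cb->b

  | aaa
  | cbbcc => bbcc
  | caaacbaba => baacbaba => baababa
  | acacccca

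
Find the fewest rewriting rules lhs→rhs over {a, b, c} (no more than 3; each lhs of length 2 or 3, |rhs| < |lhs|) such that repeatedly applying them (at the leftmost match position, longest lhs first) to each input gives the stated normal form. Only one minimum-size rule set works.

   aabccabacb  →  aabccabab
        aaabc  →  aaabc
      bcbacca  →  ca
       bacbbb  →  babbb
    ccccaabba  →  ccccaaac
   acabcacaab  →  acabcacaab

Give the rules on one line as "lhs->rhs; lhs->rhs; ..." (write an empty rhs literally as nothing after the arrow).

acc->; bba->ac; cb->b

  | aabccabacb => aabccabab
  | aaabc
  | bcbacca => bbacca => accca => ca
  | bacbbb => babbb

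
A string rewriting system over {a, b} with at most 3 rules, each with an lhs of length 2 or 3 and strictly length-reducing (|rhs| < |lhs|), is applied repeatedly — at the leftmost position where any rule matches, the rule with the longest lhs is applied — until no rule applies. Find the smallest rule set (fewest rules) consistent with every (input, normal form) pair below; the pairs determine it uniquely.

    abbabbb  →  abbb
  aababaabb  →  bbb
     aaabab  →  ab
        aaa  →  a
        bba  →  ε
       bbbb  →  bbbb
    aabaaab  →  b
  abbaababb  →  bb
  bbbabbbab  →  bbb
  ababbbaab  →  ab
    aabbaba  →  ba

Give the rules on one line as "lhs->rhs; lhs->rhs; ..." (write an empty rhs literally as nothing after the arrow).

aa->; bab->b; bba->

  | abbabbb => abbb
  | aababaabb => babaabb => baabb => bbb
  | aaabab => abab => ab
  | aaa => a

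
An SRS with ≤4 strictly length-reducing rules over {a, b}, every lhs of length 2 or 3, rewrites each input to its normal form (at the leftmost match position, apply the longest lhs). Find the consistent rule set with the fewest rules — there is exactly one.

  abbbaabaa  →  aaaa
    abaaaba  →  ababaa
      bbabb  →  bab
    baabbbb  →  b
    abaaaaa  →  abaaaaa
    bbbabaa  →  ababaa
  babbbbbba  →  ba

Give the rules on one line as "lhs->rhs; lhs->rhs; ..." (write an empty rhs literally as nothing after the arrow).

  | abbbaabaa => baabaa => bbaaa => aaaa
  | abaaaba => ababaa
  | bbabb => aabb => bab
  | baabbbb => bbabbb => aabbb => babb => b

aab->ba; abb->; bb->a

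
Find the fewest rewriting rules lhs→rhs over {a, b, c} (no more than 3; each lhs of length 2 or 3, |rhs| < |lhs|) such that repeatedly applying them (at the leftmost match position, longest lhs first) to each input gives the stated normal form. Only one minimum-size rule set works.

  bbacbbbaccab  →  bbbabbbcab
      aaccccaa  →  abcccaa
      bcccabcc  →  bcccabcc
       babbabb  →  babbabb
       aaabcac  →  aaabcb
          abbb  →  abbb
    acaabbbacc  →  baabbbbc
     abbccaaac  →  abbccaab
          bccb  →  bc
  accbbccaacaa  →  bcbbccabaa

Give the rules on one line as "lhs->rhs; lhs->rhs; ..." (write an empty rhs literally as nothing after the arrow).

  | bbacbbbaccab => bbbabbaccab => bbbabbbcab
  | aaccccaa => abcccaa
  | bcccabcc
  | babbabb

ac->b; acb->ba; ccb->c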